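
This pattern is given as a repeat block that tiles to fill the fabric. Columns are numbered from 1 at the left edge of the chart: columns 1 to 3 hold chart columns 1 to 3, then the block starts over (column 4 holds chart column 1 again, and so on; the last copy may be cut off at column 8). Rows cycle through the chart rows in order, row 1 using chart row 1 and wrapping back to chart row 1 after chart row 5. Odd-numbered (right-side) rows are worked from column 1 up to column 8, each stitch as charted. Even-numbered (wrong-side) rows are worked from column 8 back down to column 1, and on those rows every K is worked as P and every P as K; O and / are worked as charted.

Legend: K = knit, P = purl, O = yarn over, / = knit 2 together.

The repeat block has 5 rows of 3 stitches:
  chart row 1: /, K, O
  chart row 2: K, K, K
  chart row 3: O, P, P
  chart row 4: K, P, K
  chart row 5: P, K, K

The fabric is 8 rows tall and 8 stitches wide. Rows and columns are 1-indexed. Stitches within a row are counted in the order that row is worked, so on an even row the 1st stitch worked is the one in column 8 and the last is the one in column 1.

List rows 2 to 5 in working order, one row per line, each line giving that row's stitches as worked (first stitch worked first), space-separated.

Row 2: chart row 2, WS - tiled (columns 1-8): K K K K K K K K; work from column 8 back to 1 with K<->P swapped.
Row 3: chart row 3, RS - tile across columns 1-8 and work as-is.
Row 4: chart row 4, WS - tiled (columns 1-8): K P K K P K K P; work from column 8 back to 1 with K<->P swapped.
Row 5: chart row 5, RS - tile across columns 1-8 and work as-is.

Result:
P P P P P P P P
O P P O P P O P
K P P K P P K P
P K K P K K P K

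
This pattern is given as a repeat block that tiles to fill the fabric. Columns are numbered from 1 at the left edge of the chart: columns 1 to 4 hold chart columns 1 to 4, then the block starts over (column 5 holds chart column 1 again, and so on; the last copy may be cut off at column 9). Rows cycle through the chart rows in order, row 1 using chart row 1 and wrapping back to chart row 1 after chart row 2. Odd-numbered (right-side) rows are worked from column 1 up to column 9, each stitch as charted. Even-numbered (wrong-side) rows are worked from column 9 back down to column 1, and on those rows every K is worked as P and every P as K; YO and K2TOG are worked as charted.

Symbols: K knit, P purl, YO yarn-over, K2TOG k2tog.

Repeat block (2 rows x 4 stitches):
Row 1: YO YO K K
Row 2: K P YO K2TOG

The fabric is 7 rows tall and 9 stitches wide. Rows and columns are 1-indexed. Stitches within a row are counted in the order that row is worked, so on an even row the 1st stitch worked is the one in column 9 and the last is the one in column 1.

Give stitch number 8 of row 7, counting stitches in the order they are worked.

For row 7: chart row = ((7-1) mod 2) + 1 = 1; this is a RS (odd) row.
Chart row 1 tiled across columns 1-9: YO YO K K YO YO K K YO
RS row: no reversal, no swap; stitch n worked = column n.
Stitch 8 in working order -> K

Stitch:
K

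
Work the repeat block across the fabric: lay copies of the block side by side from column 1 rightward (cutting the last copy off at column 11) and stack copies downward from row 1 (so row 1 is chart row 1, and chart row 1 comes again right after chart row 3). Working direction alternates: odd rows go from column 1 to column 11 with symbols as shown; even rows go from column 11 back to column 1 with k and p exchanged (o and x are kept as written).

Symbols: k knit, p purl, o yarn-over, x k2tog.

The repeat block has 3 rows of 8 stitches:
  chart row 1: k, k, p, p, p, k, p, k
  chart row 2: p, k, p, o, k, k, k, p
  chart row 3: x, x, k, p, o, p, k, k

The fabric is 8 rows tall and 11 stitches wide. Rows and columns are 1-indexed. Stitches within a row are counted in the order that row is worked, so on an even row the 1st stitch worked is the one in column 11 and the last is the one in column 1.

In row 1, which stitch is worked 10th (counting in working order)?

== STITCH ==
k

Derivation:
Row 1 uses chart row ((1-1) mod 3)+1 = 1. Row 1 is odd, so RS.
Chart row 1 tiled across columns 1-11: k k p p p k p k k k p
RS row: no reversal, no swap; stitch n worked = column n.
Counting 10 along the worked row gives k.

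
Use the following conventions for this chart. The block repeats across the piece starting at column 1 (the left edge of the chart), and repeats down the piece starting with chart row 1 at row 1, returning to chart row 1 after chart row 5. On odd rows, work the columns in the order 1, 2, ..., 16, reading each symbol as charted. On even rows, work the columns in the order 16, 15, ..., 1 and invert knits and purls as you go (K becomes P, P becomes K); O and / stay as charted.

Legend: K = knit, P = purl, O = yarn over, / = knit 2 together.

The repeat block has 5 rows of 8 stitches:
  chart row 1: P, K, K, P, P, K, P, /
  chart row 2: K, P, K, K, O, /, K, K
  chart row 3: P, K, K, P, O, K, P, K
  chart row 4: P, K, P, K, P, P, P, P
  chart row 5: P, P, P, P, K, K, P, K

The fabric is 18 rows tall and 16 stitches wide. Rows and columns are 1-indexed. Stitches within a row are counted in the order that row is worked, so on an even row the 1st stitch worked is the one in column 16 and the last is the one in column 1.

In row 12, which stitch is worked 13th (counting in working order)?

For row 12: chart row = ((12-1) mod 5) + 1 = 2; this is a WS (even) row.
Chart row 2 tiled across columns 1-16: K P K K O / K K K P K K O / K K
WS: work from column 16 back to column 1 (reverse the tiled row), swapping K<->P (O and / unchanged).
Row 12 as worked: P P / O P P K P P P / O P P K P
Stitch 13 in working order -> P

Result:
P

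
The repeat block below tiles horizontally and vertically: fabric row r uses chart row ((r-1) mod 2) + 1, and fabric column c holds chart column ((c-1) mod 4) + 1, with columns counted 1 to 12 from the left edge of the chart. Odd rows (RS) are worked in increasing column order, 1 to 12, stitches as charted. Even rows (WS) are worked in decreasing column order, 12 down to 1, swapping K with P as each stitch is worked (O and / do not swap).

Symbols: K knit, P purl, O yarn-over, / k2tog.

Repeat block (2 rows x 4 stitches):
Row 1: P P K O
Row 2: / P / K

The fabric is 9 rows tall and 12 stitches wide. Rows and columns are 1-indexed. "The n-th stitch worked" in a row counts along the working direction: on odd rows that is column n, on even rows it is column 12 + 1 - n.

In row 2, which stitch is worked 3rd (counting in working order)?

== STITCH ==
K

Derivation:
Row 2: (2-1) mod 2 = 1, so use chart row 2. Even row -> WS.
Chart row 2 tiled across columns 1-12: / P / K / P / K / P / K
WS: work from column 12 back to column 1 (reverse the tiled row), swapping K<->P (O and / unchanged).
Row 2 as worked: P / K / P / K / P / K /
The 3rd stitch worked is K.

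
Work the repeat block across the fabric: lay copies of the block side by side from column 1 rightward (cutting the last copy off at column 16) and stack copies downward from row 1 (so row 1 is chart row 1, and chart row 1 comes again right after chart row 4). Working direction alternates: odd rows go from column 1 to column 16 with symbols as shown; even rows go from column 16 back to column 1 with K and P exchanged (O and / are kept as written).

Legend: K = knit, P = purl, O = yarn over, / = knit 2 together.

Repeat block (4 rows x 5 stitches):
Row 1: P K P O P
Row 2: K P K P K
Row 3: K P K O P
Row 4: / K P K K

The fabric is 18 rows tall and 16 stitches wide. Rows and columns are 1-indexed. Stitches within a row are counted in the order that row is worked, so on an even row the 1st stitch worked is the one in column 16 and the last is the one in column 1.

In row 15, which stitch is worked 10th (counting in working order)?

For row 15: chart row = ((15-1) mod 4) + 1 = 3; this is a RS (odd) row.
Chart row 3 tiled across columns 1-16: K P K O P K P K O P K P K O P K
RS row: no reversal, no swap; stitch n worked = column n.
The 10th stitch worked is P.

== STITCH ==
P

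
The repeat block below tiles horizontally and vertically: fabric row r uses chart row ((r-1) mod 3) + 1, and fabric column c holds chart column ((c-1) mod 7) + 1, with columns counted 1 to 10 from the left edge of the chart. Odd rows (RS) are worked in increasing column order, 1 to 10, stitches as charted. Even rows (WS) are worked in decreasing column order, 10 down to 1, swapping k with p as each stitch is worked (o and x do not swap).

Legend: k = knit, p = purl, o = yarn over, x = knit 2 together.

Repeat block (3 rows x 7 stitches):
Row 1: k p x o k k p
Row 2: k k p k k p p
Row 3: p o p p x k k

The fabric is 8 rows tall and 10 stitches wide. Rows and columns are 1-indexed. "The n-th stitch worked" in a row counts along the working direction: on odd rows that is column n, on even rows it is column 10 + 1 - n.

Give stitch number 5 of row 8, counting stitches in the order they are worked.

For row 8: chart row = ((8-1) mod 3) + 1 = 2; this is a WS (even) row.
Chart row 2 tiled across columns 1-10: k k p k k p p k k p
Wrong side: read the tiled row from column 10 down to 1 and exchange k with p (leave o, x).
Row 8 as worked: k p p k k p p k p p
Counting 5 along the worked row gives k.

== STITCH ==
k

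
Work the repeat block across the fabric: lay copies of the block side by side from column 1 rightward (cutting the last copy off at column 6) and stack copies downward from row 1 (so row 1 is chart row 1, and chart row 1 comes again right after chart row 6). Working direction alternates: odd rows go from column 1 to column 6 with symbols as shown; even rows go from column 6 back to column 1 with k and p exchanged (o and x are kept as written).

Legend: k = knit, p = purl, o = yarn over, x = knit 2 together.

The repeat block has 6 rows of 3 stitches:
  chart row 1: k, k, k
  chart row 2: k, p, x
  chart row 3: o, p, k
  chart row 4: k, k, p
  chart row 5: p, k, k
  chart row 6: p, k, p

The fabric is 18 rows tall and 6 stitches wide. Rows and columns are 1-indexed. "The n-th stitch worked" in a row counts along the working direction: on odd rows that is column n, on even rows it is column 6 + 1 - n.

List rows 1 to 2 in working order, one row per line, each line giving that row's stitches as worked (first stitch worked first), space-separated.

Row 1: chart row 1, RS - tile across columns 1-6 and work as-is.
Row 2: chart row 2, WS - tiled (columns 1-6): k p x k p x; work from column 6 back to 1 with k<->p swapped.

Rows as worked:
k k k k k k
x k p x k p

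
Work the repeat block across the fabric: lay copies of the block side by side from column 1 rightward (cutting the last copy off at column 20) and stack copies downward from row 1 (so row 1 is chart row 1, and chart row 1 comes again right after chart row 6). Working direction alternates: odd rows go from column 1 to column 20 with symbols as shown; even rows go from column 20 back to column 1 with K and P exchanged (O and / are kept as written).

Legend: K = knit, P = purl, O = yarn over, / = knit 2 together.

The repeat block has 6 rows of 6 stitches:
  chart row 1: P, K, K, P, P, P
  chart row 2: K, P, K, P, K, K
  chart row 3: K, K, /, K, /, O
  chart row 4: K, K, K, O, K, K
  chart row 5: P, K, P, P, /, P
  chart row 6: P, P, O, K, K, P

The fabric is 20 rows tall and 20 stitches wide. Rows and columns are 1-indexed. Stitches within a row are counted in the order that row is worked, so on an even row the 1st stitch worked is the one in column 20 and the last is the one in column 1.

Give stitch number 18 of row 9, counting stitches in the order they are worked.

Result:
O

Derivation:
Row 9: (9-1) mod 6 = 2, so use chart row 3. Odd row -> RS.
Chart row 3 tiled across columns 1-20: K K / K / O K K / K / O K K / K / O K K
Right side: take the tiled row as-is (worked left to right from column 1).
The 18th stitch worked is O.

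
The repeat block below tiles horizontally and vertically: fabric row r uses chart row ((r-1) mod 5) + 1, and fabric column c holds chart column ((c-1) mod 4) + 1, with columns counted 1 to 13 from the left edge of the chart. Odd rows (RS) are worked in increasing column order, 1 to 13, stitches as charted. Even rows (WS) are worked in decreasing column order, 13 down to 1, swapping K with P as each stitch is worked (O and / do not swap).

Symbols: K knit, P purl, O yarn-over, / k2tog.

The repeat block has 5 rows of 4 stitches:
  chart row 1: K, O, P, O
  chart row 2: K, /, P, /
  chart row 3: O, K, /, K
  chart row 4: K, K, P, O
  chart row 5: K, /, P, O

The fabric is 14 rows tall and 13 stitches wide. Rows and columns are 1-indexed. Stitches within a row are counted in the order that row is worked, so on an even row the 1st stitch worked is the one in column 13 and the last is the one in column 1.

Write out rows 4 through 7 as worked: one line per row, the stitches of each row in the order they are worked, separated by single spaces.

== ROWS AS WORKED ==
P O K P P O K P P O K P P
K / P O K / P O K / P O K
P O K O P O K O P O K O P
K / P / K / P / K / P / K

Derivation:
Row 4: chart row 4, WS - tiled (columns 1-13): K K P O K K P O K K P O K; work from column 13 back to 1 with K<->P swapped.
Row 5: chart row 5, RS - tile across columns 1-13 and work as-is.
Row 6: chart row 1, WS - tiled (columns 1-13): K O P O K O P O K O P O K; work from column 13 back to 1 with K<->P swapped.
Row 7: chart row 2, RS - tile across columns 1-13 and work as-is.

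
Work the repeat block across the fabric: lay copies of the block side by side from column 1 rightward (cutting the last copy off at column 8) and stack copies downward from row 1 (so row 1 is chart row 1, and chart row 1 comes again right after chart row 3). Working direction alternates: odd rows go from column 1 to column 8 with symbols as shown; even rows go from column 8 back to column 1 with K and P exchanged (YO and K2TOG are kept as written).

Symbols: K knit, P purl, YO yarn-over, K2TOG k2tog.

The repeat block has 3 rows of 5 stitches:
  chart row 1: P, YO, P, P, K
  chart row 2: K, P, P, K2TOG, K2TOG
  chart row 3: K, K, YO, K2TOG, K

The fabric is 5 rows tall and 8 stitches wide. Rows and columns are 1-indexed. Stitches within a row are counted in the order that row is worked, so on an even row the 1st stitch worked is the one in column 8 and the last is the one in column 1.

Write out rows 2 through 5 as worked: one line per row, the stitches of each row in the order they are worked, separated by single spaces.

Rows as worked:
K K P K2TOG K2TOG K K P
K K YO K2TOG K K K YO
K YO K P K K YO K
K P P K2TOG K2TOG K P P

Derivation:
Row 2: chart row 2, WS - tiled (columns 1-8): K P P K2TOG K2TOG K P P; work from column 8 back to 1 with K<->P swapped.
Row 3: chart row 3, RS - tile across columns 1-8 and work as-is.
Row 4: chart row 1, WS - tiled (columns 1-8): P YO P P K P YO P; work from column 8 back to 1 with K<->P swapped.
Row 5: chart row 2, RS - tile across columns 1-8 and work as-is.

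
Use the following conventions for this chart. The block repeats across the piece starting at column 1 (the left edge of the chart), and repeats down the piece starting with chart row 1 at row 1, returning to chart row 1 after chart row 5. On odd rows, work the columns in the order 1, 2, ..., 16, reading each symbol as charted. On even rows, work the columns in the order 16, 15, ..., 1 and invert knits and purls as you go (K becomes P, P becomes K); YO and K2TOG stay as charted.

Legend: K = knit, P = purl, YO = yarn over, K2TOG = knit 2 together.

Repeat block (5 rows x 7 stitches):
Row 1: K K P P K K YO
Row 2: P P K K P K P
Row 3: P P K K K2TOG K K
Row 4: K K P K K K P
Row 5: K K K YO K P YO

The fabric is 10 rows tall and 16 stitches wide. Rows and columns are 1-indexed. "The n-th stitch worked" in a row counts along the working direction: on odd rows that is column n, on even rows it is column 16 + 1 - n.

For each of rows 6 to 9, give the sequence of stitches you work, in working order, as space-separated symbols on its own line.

Row 6: chart row 1, WS - tiled (columns 1-16): K K P P K K YO K K P P K K YO K K; work from column 16 back to 1 with K<->P swapped.
Row 7: chart row 2, RS - tile across columns 1-16 and work as-is.
Row 8: chart row 3, WS - tiled (columns 1-16): P P K K K2TOG K K P P K K K2TOG K K P P; work from column 16 back to 1 with K<->P swapped.
Row 9: chart row 4, RS - tile across columns 1-16 and work as-is.

Rows as worked:
P P YO P P K K P P YO P P K K P P
P P K K P K P P P K K P K P P P
K K P P K2TOG P P K K P P K2TOG P P K K
K K P K K K P K K P K K K P K K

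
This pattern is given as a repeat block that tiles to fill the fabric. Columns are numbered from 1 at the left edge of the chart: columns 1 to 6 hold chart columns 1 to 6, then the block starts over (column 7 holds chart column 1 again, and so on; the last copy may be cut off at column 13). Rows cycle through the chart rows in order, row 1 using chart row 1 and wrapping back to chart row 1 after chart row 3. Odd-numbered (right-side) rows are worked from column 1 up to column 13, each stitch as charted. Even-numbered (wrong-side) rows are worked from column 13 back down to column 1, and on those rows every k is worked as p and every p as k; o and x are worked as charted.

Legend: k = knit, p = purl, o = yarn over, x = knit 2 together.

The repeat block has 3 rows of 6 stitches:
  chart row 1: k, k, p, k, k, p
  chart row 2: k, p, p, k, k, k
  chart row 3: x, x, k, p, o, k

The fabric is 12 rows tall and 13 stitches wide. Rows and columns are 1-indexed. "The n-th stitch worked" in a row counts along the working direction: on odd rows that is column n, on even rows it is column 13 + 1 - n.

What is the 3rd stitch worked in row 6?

For row 6: chart row = ((6-1) mod 3) + 1 = 3; this is a WS (even) row.
Chart row 3 tiled across columns 1-13: x x k p o k x x k p o k x
Wrong side: read the tiled row from column 13 down to 1 and exchange k with p (leave o, x).
Row 6 as worked: x p o k p x x p o k p x x
The 3rd stitch worked is o.

Result:
o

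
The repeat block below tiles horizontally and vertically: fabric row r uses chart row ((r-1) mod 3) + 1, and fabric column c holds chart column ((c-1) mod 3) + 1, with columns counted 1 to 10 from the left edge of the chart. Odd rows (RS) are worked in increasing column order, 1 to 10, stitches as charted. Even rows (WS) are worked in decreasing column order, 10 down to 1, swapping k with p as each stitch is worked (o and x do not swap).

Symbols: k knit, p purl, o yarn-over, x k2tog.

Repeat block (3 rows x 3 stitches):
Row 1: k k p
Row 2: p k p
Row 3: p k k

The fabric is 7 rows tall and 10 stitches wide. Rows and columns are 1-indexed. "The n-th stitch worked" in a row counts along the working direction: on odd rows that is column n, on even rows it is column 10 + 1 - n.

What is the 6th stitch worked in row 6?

Row 6: (6-1) mod 3 = 2, so use chart row 3. Even row -> WS.
Chart row 3 tiled across columns 1-10: p k k p k k p k k p
Wrong side: read the tiled row from column 10 down to 1 and exchange k with p (leave o, x).
Row 6 as worked: k p p k p p k p p k
The 6th stitch worked is p.

Stitch:
p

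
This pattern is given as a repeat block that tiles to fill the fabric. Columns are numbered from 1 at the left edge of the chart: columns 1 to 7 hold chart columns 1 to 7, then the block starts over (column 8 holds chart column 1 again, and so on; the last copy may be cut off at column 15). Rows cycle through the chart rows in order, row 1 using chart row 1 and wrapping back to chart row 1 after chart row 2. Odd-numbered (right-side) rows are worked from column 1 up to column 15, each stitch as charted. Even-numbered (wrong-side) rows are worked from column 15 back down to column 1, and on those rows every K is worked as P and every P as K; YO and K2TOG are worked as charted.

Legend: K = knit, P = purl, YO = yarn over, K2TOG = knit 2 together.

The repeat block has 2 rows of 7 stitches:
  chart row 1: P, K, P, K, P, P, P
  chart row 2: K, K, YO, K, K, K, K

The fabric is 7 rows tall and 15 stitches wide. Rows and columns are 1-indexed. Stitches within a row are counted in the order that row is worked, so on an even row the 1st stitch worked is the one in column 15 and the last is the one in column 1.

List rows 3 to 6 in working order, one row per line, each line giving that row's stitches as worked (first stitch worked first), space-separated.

Row 3: chart row 1, RS - tile across columns 1-15 and work as-is.
Row 4: chart row 2, WS - tiled (columns 1-15): K K YO K K K K K K YO K K K K K; work from column 15 back to 1 with K<->P swapped.
Row 5: chart row 1, RS - tile across columns 1-15 and work as-is.
Row 6: chart row 2, WS - tiled (columns 1-15): K K YO K K K K K K YO K K K K K; work from column 15 back to 1 with K<->P swapped.

Rows as worked:
P K P K P P P P K P K P P P P
P P P P P YO P P P P P P YO P P
P K P K P P P P K P K P P P P
P P P P P YO P P P P P P YO P P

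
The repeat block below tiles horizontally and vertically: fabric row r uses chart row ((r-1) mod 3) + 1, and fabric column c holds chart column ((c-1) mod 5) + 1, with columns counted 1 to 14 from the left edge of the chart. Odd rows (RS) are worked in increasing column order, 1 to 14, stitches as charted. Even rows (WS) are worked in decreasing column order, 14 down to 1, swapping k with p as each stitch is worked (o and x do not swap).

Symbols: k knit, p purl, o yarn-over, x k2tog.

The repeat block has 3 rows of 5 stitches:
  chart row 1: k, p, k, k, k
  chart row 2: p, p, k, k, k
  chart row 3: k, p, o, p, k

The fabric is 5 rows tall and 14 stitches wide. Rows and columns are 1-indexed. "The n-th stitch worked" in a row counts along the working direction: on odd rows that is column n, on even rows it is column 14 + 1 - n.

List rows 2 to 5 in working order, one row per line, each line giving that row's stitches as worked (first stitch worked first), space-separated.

Row 2: chart row 2, WS - tiled (columns 1-14): p p k k k p p k k k p p k k; work from column 14 back to 1 with k<->p swapped.
Row 3: chart row 3, RS - tile across columns 1-14 and work as-is.
Row 4: chart row 1, WS - tiled (columns 1-14): k p k k k k p k k k k p k k; work from column 14 back to 1 with k<->p swapped.
Row 5: chart row 2, RS - tile across columns 1-14 and work as-is.

Result:
p p k k p p p k k p p p k k
k p o p k k p o p k k p o p
p p k p p p p k p p p p k p
p p k k k p p k k k p p k k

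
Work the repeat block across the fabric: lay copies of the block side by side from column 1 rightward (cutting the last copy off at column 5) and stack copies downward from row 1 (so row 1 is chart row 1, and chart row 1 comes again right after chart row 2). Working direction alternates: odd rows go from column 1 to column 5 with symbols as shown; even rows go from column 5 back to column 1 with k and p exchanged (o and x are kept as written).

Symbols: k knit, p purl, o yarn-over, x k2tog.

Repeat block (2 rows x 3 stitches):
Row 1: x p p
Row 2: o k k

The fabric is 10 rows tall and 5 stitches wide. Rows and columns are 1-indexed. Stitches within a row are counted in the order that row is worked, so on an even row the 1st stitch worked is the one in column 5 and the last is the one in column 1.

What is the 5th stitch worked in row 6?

== STITCH ==
o

Derivation:
Row 6: (6-1) mod 2 = 1, so use chart row 2. Even row -> WS.
Chart row 2 tiled across columns 1-5: o k k o k
Wrong side: read the tiled row from column 5 down to 1 and exchange k with p (leave o, x).
Row 6 as worked: p o p p o
Stitch 5 in working order -> o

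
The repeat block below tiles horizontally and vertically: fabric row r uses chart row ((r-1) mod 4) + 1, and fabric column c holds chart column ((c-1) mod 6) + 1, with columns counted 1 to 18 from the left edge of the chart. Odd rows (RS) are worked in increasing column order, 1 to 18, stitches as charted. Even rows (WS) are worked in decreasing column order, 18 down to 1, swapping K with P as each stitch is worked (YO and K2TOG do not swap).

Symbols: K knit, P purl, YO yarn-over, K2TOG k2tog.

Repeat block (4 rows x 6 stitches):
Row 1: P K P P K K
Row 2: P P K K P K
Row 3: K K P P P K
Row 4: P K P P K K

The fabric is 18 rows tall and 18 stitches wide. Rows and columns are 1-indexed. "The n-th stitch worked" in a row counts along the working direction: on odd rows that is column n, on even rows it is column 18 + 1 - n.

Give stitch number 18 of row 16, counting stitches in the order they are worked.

Row 16: (16-1) mod 4 = 3, so use chart row 4. Even row -> WS.
Chart row 4 tiled across columns 1-18: P K P P K K P K P P K K P K P P K K
Wrong side: read the tiled row from column 18 down to 1 and exchange K with P (leave YO, K2TOG).
Row 16 as worked: P P K K P K P P K K P K P P K K P K
Stitch 18 in working order -> K

Stitch:
K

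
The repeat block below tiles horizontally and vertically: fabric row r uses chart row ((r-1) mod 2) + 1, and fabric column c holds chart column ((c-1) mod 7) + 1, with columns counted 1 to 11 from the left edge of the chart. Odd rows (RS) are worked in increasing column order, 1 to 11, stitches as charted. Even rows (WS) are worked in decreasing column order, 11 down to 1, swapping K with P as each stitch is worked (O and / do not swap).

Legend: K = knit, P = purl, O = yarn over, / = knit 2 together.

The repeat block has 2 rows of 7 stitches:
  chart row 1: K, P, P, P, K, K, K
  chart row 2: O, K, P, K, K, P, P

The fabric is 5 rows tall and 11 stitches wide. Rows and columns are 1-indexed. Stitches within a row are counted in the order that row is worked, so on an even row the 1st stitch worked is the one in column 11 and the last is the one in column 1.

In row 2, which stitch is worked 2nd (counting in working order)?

Stitch:
K

Derivation:
Row 2: (2-1) mod 2 = 1, so use chart row 2. Even row -> WS.
Chart row 2 tiled across columns 1-11: O K P K K P P O K P K
WS: work from column 11 back to column 1 (reverse the tiled row), swapping K<->P (O and / unchanged).
Row 2 as worked: P K P O K K P P K P O
Stitch 2 in working order -> K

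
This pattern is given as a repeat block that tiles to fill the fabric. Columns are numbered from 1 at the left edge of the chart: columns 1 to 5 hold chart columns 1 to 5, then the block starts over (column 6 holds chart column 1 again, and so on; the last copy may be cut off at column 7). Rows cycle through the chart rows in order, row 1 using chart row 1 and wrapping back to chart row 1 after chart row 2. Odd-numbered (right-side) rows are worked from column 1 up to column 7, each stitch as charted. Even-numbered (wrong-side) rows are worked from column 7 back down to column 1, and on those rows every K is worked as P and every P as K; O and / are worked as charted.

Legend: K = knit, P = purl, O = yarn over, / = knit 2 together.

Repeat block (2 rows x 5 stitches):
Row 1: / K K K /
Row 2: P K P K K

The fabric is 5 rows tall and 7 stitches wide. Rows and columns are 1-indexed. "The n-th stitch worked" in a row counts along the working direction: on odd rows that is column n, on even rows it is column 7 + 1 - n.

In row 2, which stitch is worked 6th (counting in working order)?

For row 2: chart row = ((2-1) mod 2) + 1 = 2; this is a WS (even) row.
Chart row 2 tiled across columns 1-7: P K P K K P K
Wrong side: read the tiled row from column 7 down to 1 and exchange K with P (leave O, /).
Row 2 as worked: P K P P K P K
The 6th stitch worked is P.

Result:
P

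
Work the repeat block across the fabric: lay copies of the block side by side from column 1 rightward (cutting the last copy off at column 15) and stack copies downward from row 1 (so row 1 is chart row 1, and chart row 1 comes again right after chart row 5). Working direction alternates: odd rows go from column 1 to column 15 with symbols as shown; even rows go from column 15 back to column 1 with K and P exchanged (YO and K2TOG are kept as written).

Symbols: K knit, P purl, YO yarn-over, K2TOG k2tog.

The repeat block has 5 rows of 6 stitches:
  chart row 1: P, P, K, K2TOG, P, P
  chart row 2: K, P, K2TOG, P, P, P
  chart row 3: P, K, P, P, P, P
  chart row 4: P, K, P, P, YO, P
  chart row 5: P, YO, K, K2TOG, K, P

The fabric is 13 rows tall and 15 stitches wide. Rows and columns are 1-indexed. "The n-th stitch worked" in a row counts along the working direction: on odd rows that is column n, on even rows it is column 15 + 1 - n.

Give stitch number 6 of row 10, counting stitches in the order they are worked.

Result:
K2TOG

Derivation:
For row 10: chart row = ((10-1) mod 5) + 1 = 5; this is a WS (even) row.
Chart row 5 tiled across columns 1-15: P YO K K2TOG K P P YO K K2TOG K P P YO K
WS: work from column 15 back to column 1 (reverse the tiled row), swapping K<->P (YO and K2TOG unchanged).
Row 10 as worked: P YO K K P K2TOG P YO K K P K2TOG P YO K
Counting 6 along the worked row gives K2TOG.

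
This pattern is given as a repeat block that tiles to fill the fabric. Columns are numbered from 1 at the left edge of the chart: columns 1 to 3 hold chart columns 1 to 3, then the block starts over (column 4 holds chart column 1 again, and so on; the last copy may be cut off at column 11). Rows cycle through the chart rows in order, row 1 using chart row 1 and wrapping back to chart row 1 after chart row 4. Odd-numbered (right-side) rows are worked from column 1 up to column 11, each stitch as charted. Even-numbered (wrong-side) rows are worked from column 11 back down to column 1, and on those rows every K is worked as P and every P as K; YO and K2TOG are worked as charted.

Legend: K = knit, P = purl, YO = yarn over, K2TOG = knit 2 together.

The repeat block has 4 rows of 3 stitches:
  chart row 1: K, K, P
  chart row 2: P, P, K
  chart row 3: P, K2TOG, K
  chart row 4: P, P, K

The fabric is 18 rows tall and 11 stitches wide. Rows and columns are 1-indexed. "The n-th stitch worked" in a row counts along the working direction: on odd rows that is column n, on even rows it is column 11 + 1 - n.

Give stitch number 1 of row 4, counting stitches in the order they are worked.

For row 4: chart row = ((4-1) mod 4) + 1 = 4; this is a WS (even) row.
Chart row 4 tiled across columns 1-11: P P K P P K P P K P P
WS row: flip the tiled sequence (start at column 11) and apply K<->P; YO and K2TOG stay.
Row 4 as worked: K K P K K P K K P K K
Stitch 1 in working order -> K

== STITCH ==
K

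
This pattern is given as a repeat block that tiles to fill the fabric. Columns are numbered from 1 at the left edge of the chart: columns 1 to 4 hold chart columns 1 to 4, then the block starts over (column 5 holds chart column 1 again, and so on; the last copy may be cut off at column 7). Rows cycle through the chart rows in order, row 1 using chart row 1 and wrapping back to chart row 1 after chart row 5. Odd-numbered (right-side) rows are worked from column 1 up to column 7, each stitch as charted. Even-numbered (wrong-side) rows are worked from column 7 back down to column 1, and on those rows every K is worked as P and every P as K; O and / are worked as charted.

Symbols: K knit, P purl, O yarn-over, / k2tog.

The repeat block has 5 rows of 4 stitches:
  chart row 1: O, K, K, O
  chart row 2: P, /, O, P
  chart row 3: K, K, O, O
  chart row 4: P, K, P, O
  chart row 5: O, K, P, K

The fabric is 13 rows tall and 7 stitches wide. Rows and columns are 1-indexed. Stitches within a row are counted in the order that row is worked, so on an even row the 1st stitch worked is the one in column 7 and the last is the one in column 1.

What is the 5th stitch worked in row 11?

For row 11: chart row = ((11-1) mod 5) + 1 = 1; this is a RS (odd) row.
Chart row 1 tiled across columns 1-7: O K K O O K K
RS: work column 1 to column 7, symbols as charted — the tiled row is the row as worked.
Counting 5 along the worked row gives O.

Result:
O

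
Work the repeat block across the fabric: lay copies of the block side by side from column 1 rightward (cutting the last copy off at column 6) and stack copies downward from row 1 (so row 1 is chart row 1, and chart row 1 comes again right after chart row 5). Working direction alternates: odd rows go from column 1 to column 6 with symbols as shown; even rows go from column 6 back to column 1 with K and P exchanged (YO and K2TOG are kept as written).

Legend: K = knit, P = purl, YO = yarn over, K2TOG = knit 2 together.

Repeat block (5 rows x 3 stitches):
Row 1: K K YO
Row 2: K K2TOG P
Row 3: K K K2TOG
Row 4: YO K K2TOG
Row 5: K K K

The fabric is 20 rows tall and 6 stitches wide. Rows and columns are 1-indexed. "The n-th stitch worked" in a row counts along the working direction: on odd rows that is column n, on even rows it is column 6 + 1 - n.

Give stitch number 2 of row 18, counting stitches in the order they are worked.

Row 18 uses chart row ((18-1) mod 5)+1 = 3. Row 18 is even, so WS.
Chart row 3 tiled across columns 1-6: K K K2TOG K K K2TOG
Wrong side: read the tiled row from column 6 down to 1 and exchange K with P (leave YO, K2TOG).
Row 18 as worked: K2TOG P P K2TOG P P
The 2nd stitch worked is P.

== STITCH ==
P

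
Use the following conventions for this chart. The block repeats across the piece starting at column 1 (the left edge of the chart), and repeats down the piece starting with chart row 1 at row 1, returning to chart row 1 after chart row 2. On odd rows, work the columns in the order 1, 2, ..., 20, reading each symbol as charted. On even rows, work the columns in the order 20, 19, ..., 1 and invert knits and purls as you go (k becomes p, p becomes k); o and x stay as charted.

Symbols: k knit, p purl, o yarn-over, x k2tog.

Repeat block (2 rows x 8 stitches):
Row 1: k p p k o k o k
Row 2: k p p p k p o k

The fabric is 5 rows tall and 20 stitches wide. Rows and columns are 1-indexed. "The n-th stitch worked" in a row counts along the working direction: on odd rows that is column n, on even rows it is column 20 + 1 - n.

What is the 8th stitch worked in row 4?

Row 4: (4-1) mod 2 = 1, so use chart row 2. Even row -> WS.
Chart row 2 tiled across columns 1-20: k p p p k p o k k p p p k p o k k p p p
Wrong side: read the tiled row from column 20 down to 1 and exchange k with p (leave o, x).
Row 4 as worked: k k k p p o k p k k k p p o k p k k k p
Stitch 8 in working order -> p

== STITCH ==
p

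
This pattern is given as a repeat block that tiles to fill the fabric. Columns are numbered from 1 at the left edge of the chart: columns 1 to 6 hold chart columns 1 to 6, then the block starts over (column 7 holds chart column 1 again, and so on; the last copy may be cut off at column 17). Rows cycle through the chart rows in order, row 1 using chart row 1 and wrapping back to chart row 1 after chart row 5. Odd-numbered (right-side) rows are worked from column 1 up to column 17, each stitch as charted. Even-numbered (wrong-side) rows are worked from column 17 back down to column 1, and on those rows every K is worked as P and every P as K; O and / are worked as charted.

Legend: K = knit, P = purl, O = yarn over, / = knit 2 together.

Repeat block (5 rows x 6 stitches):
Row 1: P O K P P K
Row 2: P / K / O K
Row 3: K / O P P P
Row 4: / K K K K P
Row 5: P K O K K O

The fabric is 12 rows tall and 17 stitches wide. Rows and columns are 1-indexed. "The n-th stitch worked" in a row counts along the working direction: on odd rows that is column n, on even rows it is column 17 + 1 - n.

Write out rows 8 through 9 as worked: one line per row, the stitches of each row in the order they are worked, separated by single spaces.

Result:
K K O / P K K K O / P K K K O / P
/ K K K K P / K K K K P / K K K K

Derivation:
Row 8: chart row 3, WS - tiled (columns 1-17): K / O P P P K / O P P P K / O P P; work from column 17 back to 1 with K<->P swapped.
Row 9: chart row 4, RS - tile across columns 1-17 and work as-is.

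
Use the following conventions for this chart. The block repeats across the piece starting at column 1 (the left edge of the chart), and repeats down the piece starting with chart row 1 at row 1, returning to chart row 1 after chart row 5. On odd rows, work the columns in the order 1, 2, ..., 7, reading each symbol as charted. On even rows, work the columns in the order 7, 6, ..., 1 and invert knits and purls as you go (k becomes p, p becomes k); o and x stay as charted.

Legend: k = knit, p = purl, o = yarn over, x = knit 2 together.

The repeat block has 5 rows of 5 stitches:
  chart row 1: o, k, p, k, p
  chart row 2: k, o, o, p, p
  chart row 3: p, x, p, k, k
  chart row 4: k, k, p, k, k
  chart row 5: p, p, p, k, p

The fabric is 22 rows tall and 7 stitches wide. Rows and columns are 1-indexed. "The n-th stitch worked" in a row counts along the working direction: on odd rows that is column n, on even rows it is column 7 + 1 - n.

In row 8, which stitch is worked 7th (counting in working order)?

Result:
k

Derivation:
For row 8: chart row = ((8-1) mod 5) + 1 = 3; this is a WS (even) row.
Chart row 3 tiled across columns 1-7: p x p k k p x
WS row: flip the tiled sequence (start at column 7) and apply k<->p; o and x stay.
Row 8 as worked: x k p p k x k
Stitch 7 in working order -> k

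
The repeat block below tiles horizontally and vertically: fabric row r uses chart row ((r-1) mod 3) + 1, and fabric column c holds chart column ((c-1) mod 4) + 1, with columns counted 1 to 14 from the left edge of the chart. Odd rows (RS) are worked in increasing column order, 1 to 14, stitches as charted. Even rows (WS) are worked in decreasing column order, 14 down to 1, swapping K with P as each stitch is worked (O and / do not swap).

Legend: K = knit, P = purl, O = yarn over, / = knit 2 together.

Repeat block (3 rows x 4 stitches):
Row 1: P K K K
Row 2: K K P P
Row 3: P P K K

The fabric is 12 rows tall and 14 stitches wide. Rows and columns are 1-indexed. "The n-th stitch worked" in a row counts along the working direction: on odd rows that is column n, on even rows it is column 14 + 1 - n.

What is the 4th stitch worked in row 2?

Stitch:
K

Derivation:
Row 2 uses chart row ((2-1) mod 3)+1 = 2. Row 2 is even, so WS.
Chart row 2 tiled across columns 1-14: K K P P K K P P K K P P K K
WS row: flip the tiled sequence (start at column 14) and apply K<->P; O and / stay.
Row 2 as worked: P P K K P P K K P P K K P P
The 4th stitch worked is K.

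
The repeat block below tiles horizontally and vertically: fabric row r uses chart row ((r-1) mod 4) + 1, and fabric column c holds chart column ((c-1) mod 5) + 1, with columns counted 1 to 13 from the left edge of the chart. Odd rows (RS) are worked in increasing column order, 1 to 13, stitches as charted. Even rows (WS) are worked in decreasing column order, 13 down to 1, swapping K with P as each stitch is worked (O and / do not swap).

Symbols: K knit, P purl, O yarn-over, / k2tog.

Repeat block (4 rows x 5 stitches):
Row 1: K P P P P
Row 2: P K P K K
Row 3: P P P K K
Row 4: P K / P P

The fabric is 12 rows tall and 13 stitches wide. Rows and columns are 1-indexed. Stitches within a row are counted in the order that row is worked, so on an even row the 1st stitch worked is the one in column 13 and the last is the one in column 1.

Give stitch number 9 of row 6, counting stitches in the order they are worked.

Stitch:
P

Derivation:
Row 6: (6-1) mod 4 = 1, so use chart row 2. Even row -> WS.
Chart row 2 tiled across columns 1-13: P K P K K P K P K K P K P
Wrong side: read the tiled row from column 13 down to 1 and exchange K with P (leave O, /).
Row 6 as worked: K P K P P K P K P P K P K
Counting 9 along the worked row gives P.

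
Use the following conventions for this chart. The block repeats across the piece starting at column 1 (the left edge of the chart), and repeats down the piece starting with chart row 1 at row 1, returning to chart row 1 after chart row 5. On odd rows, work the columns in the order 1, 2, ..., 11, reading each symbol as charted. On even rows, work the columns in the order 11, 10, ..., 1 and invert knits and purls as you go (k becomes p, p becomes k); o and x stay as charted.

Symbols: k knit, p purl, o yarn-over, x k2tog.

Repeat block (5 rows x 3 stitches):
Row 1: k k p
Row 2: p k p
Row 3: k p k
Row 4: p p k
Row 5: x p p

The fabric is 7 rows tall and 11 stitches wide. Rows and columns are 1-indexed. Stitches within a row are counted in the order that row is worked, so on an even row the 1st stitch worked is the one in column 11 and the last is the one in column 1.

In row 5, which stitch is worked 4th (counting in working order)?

Row 5: (5-1) mod 5 = 4, so use chart row 5. Odd row -> RS.
Chart row 5 tiled across columns 1-11: x p p x p p x p p x p
Right side: take the tiled row as-is (worked left to right from column 1).
Stitch 4 in working order -> x

== STITCH ==
x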